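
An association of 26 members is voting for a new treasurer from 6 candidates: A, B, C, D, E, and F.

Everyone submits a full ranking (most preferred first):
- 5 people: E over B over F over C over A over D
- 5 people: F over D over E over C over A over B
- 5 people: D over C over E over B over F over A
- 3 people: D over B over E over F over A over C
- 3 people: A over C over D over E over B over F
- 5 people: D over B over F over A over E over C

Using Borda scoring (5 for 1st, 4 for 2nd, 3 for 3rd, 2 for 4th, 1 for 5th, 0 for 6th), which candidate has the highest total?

A: 5×1 + 5×1 + 5×0 + 3×1 + 3×5 + 5×2 = 38
B: 5×4 + 5×0 + 5×2 + 3×4 + 3×1 + 5×4 = 65
C: 5×2 + 5×2 + 5×4 + 3×0 + 3×4 + 5×0 = 52
D: 5×0 + 5×4 + 5×5 + 3×5 + 3×3 + 5×5 = 94
E: 5×5 + 5×3 + 5×3 + 3×3 + 3×2 + 5×1 = 75
F: 5×3 + 5×5 + 5×1 + 3×2 + 3×0 + 5×3 = 66

D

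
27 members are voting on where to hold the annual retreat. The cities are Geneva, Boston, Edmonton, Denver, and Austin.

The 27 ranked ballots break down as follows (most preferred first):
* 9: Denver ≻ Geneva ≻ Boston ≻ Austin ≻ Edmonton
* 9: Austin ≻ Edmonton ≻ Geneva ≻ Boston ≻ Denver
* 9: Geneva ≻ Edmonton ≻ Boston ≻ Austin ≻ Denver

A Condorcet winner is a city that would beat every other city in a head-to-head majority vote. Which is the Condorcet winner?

Geneva vs Boston: 27–0
Geneva vs Edmonton: 18–9
Geneva vs Denver: 18–9
Geneva vs Austin: 18–9
Geneva beats every other city.

Geneva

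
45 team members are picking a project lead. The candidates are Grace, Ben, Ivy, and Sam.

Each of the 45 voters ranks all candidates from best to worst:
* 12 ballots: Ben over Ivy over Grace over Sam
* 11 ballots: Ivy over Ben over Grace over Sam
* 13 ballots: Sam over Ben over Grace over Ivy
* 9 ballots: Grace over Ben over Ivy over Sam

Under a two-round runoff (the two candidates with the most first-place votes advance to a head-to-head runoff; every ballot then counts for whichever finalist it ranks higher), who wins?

Ben

Round 1 first-place votes: Grace 9, Ben 12, Ivy 11, Sam 13. Sam and Ben advance.
Runoff: Sam is ranked above Ben on 13 ballots, Ben above Sam on 32.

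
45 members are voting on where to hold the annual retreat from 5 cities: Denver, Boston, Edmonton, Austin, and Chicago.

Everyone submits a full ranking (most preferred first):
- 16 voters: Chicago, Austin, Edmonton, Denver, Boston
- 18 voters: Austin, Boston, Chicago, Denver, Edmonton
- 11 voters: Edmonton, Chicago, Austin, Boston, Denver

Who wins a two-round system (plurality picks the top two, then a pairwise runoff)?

Round 1 first-place votes: Denver 0, Boston 0, Edmonton 11, Austin 18, Chicago 16. Austin and Chicago advance.
Runoff: Austin is ranked above Chicago on 18 ballots, Chicago above Austin on 27.

Chicago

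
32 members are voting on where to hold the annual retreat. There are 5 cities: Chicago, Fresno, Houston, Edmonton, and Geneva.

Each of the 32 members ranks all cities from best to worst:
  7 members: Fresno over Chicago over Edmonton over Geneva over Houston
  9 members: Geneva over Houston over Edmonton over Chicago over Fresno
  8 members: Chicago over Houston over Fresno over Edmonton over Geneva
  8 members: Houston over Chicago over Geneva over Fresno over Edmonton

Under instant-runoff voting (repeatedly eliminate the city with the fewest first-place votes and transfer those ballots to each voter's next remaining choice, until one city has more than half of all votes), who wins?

Round 1: Chicago 8, Fresno 7, Houston 8, Edmonton 0, Geneva 9. Edmonton eliminated.
Round 2: Chicago 8, Fresno 7, Houston 8, Geneva 9. Fresno eliminated.
Round 3: Chicago 15, Houston 8, Geneva 9. Houston eliminated.
Round 4: Chicago 23, Geneva 9. Chicago has a majority (≥17).

Chicago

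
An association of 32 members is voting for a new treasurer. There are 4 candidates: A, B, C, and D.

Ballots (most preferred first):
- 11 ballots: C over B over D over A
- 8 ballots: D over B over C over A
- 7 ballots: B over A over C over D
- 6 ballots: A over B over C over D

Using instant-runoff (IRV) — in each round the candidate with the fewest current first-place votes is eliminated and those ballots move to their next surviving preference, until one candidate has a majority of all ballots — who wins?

Round 1: A 6, B 7, C 11, D 8. A eliminated.
Round 2: B 13, C 11, D 8. D eliminated.
Round 3: B 21, C 11. B has a majority (≥17).

B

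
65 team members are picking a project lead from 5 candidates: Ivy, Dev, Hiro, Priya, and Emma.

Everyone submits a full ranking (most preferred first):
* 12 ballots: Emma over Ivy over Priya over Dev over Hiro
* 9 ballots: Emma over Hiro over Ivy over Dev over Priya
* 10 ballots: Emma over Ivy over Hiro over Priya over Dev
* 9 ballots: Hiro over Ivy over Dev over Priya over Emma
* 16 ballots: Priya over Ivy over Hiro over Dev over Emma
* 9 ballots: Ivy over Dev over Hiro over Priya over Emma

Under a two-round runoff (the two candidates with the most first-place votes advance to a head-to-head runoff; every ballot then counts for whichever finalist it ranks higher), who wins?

Priya

Round 1 first-place votes: Ivy 9, Dev 0, Hiro 9, Priya 16, Emma 31. Emma and Priya advance.
Runoff: Emma is ranked above Priya on 31 ballots, Priya above Emma on 34.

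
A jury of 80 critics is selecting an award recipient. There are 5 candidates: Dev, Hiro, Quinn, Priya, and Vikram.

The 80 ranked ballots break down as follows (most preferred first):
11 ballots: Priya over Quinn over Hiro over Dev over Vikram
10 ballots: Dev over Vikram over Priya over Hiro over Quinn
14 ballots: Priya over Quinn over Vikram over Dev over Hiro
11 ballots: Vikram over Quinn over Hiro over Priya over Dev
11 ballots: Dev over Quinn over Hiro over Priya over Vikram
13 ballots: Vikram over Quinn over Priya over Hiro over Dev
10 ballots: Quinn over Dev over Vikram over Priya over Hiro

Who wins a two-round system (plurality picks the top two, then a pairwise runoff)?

Round 1 first-place votes: Dev 21, Hiro 0, Quinn 10, Priya 25, Vikram 24. Priya and Vikram advance.
Runoff: Priya is ranked above Vikram on 36 ballots, Vikram above Priya on 44.

Vikram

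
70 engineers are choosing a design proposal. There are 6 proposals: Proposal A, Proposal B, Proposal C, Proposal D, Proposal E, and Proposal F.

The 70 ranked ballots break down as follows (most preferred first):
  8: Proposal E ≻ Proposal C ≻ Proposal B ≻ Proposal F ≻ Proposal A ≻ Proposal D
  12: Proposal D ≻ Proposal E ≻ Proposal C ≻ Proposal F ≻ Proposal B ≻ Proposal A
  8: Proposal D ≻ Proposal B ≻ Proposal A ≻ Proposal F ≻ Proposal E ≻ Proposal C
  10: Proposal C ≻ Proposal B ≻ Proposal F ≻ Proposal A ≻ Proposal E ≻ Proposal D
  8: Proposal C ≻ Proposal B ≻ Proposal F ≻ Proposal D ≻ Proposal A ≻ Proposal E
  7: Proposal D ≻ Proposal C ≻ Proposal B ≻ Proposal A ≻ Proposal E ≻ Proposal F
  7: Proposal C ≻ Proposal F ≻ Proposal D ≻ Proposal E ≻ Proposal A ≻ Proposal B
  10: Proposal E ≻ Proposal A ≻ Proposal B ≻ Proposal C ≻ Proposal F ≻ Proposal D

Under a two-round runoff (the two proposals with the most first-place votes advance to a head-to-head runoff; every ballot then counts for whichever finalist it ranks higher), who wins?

Round 1 first-place votes: Proposal A 0, Proposal B 0, Proposal C 25, Proposal D 27, Proposal E 18, Proposal F 0. Proposal D and Proposal C advance.
Runoff: Proposal D is ranked above Proposal C on 27 ballots, Proposal C above Proposal D on 43.

Proposal C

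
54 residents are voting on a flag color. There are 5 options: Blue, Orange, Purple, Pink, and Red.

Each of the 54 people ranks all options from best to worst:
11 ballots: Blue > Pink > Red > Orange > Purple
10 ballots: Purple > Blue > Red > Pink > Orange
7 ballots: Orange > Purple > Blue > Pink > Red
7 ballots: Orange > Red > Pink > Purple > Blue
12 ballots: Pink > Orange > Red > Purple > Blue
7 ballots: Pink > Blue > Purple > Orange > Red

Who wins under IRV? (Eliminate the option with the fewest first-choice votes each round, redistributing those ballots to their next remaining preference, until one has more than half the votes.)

Blue

Round 1: Blue 11, Orange 14, Purple 10, Pink 19, Red 0. Red eliminated.
Round 2: Blue 11, Orange 14, Purple 10, Pink 19. Purple eliminated.
Round 3: Blue 21, Orange 14, Pink 19. Orange eliminated.
Round 4: Blue 28, Pink 26. Blue has a majority (≥28).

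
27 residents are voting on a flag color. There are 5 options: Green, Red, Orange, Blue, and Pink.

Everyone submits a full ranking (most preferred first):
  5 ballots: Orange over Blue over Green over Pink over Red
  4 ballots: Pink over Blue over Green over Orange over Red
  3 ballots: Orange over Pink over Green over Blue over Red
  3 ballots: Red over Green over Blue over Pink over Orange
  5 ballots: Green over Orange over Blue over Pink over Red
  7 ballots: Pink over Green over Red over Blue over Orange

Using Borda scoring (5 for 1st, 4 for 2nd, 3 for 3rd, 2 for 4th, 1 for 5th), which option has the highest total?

Green

Green: 5×3 + 4×3 + 3×3 + 3×4 + 5×5 + 7×4 = 101
Red: 5×1 + 4×1 + 3×1 + 3×5 + 5×1 + 7×3 = 53
Orange: 5×5 + 4×2 + 3×5 + 3×1 + 5×4 + 7×1 = 78
Blue: 5×4 + 4×4 + 3×2 + 3×3 + 5×3 + 7×2 = 80
Pink: 5×2 + 4×5 + 3×4 + 3×2 + 5×2 + 7×5 = 93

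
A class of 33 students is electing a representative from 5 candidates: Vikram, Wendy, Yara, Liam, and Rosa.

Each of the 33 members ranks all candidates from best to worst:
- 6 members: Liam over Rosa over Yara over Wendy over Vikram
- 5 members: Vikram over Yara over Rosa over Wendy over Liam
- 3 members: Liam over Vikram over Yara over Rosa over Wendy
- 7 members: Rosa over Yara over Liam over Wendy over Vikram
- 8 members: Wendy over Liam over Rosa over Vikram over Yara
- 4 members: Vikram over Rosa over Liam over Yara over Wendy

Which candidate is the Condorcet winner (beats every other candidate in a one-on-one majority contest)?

Liam

Liam vs Vikram: 24–9
Liam vs Wendy: 20–13
Liam vs Yara: 21–12
Liam vs Rosa: 17–16
Liam beats every other candidate.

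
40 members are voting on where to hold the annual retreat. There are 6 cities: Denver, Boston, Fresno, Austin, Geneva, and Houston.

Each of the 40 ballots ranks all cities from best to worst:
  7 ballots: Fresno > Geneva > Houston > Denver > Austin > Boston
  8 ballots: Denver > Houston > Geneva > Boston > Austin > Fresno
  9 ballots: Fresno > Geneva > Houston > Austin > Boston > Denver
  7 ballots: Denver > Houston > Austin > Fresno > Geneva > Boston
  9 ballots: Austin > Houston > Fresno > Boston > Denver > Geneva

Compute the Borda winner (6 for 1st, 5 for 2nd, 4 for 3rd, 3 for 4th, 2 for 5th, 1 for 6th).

Houston

Denver: 7×3 + 8×6 + 9×1 + 7×6 + 9×2 = 138
Boston: 7×1 + 8×3 + 9×2 + 7×1 + 9×3 = 83
Fresno: 7×6 + 8×1 + 9×6 + 7×3 + 9×4 = 161
Austin: 7×2 + 8×2 + 9×3 + 7×4 + 9×6 = 139
Geneva: 7×5 + 8×4 + 9×5 + 7×2 + 9×1 = 135
Houston: 7×4 + 8×5 + 9×4 + 7×5 + 9×5 = 184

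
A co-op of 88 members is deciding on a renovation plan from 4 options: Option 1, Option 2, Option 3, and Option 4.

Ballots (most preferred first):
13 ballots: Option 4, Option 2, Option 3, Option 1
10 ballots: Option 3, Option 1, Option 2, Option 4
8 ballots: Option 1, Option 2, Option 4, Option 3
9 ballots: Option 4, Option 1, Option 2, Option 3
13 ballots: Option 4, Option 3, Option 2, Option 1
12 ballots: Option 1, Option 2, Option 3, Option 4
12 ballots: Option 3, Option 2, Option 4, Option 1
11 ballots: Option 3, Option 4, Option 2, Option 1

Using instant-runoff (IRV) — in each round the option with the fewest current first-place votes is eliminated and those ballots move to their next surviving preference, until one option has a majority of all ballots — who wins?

Round 1: Option 1 20, Option 2 0, Option 3 33, Option 4 35. Option 2 eliminated.
Round 2: Option 1 20, Option 3 33, Option 4 35. Option 1 eliminated.
Round 3: Option 3 45, Option 4 43. Option 3 has a majority (≥45).

Option 3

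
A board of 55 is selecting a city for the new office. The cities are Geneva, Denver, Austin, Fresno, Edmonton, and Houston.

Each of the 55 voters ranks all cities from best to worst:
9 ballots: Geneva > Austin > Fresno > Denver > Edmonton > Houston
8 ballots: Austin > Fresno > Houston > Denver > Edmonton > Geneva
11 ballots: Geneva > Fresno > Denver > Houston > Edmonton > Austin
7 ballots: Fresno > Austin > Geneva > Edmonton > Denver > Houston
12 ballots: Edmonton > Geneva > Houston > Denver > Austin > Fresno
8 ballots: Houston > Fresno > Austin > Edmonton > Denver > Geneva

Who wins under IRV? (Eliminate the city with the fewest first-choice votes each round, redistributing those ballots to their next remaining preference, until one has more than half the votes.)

Geneva

Round 1: Geneva 20, Denver 0, Austin 8, Fresno 7, Edmonton 12, Houston 8. Denver eliminated.
Round 2: Geneva 20, Austin 8, Fresno 7, Edmonton 12, Houston 8. Fresno eliminated.
Round 3: Geneva 20, Austin 15, Edmonton 12, Houston 8. Houston eliminated.
Round 4: Geneva 20, Austin 23, Edmonton 12. Edmonton eliminated.
Round 5: Geneva 32, Austin 23. Geneva has a majority (≥28).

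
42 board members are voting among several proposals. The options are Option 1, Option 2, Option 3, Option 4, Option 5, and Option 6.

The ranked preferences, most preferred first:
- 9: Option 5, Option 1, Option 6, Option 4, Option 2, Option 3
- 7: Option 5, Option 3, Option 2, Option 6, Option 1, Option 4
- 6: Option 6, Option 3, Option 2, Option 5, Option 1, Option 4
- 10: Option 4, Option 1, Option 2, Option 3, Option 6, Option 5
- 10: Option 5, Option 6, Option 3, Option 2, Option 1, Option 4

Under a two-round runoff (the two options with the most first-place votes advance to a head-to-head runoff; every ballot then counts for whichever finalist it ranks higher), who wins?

Round 1 first-place votes: Option 1 0, Option 2 0, Option 3 0, Option 4 10, Option 5 26, Option 6 6. Option 5 and Option 4 advance.
Runoff: Option 5 is ranked above Option 4 on 32 ballots, Option 4 above Option 5 on 10.

Option 5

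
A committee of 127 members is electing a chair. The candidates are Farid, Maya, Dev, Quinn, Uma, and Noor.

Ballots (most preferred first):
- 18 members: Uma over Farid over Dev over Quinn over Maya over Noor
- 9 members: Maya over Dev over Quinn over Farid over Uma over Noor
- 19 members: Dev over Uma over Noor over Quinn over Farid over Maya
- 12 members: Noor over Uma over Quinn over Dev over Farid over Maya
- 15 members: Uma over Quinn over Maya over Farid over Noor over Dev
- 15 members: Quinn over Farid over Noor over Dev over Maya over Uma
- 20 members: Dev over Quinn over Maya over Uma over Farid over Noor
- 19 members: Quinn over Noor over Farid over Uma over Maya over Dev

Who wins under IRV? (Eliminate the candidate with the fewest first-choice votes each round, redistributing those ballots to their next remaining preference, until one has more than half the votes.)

Round 1: Farid 0, Maya 9, Dev 39, Quinn 34, Uma 33, Noor 12. Farid eliminated.
Round 2: Maya 9, Dev 39, Quinn 34, Uma 33, Noor 12. Maya eliminated.
Round 3: Dev 48, Quinn 34, Uma 33, Noor 12. Noor eliminated.
Round 4: Dev 48, Quinn 34, Uma 45. Quinn eliminated.
Round 5: Dev 63, Uma 64. Uma has a majority (≥64).

Uma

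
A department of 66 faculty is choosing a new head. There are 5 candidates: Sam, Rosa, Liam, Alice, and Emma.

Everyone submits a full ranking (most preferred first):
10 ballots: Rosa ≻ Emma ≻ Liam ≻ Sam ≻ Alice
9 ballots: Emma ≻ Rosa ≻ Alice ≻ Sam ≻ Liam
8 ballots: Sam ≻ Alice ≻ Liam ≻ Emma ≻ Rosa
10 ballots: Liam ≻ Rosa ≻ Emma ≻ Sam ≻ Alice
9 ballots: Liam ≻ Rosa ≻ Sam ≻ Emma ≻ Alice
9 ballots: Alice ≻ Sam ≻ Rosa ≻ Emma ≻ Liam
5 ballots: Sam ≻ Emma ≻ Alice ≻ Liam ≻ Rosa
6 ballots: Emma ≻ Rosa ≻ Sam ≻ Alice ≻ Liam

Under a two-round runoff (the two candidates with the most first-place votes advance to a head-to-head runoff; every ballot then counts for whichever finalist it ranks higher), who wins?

Emma

Round 1 first-place votes: Sam 13, Rosa 10, Liam 19, Alice 9, Emma 15. Liam and Emma advance.
Runoff: Liam is ranked above Emma on 27 ballots, Emma above Liam on 39.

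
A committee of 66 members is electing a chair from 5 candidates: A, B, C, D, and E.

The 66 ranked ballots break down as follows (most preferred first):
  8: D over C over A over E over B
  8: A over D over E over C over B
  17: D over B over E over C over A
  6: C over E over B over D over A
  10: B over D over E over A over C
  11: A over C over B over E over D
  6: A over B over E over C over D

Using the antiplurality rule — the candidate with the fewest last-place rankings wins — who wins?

E

Last-place votes: A 23, B 16, C 10, D 17, E 0.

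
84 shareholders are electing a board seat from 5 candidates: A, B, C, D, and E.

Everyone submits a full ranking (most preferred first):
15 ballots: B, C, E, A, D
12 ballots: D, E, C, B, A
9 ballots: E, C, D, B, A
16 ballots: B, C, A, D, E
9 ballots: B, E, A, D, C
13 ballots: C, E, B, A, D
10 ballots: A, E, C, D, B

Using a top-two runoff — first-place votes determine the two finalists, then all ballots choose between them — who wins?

Round 1 first-place votes: A 10, B 40, C 13, D 12, E 9. B and C advance.
Runoff: B is ranked above C on 40 ballots, C above B on 44.

C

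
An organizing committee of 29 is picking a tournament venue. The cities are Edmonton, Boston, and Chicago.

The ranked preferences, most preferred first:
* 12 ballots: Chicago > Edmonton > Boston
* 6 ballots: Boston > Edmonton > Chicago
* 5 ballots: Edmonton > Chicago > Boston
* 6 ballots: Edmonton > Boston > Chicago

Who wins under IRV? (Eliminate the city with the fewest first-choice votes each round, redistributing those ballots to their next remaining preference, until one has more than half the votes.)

Edmonton

Round 1: Edmonton 11, Boston 6, Chicago 12. Boston eliminated.
Round 2: Edmonton 17, Chicago 12. Edmonton has a majority (≥15).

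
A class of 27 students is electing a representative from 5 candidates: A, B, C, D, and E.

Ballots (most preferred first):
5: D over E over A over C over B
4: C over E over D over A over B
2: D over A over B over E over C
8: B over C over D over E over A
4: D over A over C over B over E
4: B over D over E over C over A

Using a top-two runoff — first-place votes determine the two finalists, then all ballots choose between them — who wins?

D

Round 1 first-place votes: A 0, B 12, C 4, D 11, E 0. B and D advance.
Runoff: B is ranked above D on 12 ballots, D above B on 15.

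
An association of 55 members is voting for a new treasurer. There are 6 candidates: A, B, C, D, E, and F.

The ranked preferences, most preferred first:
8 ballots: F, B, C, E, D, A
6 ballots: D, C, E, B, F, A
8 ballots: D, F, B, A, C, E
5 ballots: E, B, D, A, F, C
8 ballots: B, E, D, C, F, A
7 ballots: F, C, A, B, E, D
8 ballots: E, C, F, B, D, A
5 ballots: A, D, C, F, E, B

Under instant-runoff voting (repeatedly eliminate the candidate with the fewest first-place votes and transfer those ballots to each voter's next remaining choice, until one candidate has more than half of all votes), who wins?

Round 1: A 5, B 8, C 0, D 14, E 13, F 15. C eliminated.
Round 2: A 5, B 8, D 14, E 13, F 15. A eliminated.
Round 3: B 8, D 19, E 13, F 15. B eliminated.
Round 4: D 19, E 21, F 15. F eliminated.
Round 5: D 19, E 36. E has a majority (≥28).

E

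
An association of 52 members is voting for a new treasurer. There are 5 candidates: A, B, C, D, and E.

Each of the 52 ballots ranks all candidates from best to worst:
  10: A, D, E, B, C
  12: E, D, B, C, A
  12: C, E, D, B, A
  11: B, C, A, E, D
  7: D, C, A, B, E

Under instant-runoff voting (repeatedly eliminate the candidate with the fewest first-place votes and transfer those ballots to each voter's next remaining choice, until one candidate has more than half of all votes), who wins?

Round 1: A 10, B 11, C 12, D 7, E 12. D eliminated.
Round 2: A 10, B 11, C 19, E 12. A eliminated.
Round 3: B 11, C 19, E 22. B eliminated.
Round 4: C 30, E 22. C has a majority (≥27).

C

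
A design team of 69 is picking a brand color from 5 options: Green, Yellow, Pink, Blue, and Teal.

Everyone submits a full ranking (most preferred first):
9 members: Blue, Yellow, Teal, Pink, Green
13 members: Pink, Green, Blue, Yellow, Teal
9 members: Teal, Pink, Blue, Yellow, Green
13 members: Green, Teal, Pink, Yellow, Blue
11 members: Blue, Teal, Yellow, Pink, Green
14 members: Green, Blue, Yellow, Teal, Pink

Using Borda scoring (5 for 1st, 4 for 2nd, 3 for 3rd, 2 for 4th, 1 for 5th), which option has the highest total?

Blue

Green: 9×1 + 13×4 + 9×1 + 13×5 + 11×1 + 14×5 = 216
Yellow: 9×4 + 13×2 + 9×2 + 13×2 + 11×3 + 14×3 = 181
Pink: 9×2 + 13×5 + 9×4 + 13×3 + 11×2 + 14×1 = 194
Blue: 9×5 + 13×3 + 9×3 + 13×1 + 11×5 + 14×4 = 235
Teal: 9×3 + 13×1 + 9×5 + 13×4 + 11×4 + 14×2 = 209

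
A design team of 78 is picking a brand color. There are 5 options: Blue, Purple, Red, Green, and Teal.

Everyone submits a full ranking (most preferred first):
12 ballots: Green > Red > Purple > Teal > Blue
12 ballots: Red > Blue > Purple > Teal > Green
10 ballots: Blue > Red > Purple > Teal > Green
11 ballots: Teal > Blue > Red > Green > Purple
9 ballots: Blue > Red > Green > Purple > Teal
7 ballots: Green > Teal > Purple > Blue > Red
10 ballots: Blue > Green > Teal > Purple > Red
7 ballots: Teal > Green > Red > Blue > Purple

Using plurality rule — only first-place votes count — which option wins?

Blue

First-place votes: Blue 29, Purple 0, Red 12, Green 19, Teal 18.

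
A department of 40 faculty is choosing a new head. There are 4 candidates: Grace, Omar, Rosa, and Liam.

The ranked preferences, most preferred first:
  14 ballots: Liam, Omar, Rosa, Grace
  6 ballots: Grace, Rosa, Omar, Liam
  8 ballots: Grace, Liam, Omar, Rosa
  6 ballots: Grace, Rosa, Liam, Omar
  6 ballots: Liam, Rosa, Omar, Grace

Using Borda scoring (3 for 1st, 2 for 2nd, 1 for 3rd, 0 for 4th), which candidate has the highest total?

Grace: 14×0 + 6×3 + 8×3 + 6×3 + 6×0 = 60
Omar: 14×2 + 6×1 + 8×1 + 6×0 + 6×1 = 48
Rosa: 14×1 + 6×2 + 8×0 + 6×2 + 6×2 = 50
Liam: 14×3 + 6×0 + 8×2 + 6×1 + 6×3 = 82

Liam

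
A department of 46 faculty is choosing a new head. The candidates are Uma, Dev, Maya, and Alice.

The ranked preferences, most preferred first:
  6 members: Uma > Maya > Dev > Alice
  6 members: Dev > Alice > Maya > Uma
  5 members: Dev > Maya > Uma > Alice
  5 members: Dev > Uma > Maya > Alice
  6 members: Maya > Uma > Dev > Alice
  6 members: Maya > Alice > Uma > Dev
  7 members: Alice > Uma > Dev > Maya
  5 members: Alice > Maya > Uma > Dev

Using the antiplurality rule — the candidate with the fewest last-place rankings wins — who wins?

Last-place votes: Uma 6, Dev 11, Maya 7, Alice 22.

Uma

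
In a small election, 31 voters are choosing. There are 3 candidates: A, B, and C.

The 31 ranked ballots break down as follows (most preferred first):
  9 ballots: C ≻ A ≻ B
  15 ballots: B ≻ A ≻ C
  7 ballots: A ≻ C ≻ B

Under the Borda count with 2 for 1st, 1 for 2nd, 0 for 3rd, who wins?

A: 9×1 + 15×1 + 7×2 = 38
B: 9×0 + 15×2 + 7×0 = 30
C: 9×2 + 15×0 + 7×1 = 25

A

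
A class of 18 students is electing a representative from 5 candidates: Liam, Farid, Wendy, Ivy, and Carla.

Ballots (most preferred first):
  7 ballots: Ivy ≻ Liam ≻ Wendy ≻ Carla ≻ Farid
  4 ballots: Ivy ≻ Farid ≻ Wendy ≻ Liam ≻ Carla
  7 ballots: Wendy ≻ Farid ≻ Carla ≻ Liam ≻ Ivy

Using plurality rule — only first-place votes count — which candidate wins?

Ivy

First-place votes: Liam 0, Farid 0, Wendy 7, Ivy 11, Carla 0.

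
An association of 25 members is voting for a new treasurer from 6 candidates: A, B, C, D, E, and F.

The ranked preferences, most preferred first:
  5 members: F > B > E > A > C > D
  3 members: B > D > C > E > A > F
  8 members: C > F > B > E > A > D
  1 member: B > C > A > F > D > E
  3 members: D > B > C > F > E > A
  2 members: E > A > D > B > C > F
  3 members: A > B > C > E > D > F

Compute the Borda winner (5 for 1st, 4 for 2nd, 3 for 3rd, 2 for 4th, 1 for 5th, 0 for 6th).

B

A: 5×2 + 3×1 + 8×1 + 1×3 + 3×0 + 2×4 + 3×5 = 47
B: 5×4 + 3×5 + 8×3 + 1×5 + 3×4 + 2×2 + 3×4 = 92
C: 5×1 + 3×3 + 8×5 + 1×4 + 3×3 + 2×1 + 3×3 = 78
D: 5×0 + 3×4 + 8×0 + 1×1 + 3×5 + 2×3 + 3×1 = 37
E: 5×3 + 3×2 + 8×2 + 1×0 + 3×1 + 2×5 + 3×2 = 56
F: 5×5 + 3×0 + 8×4 + 1×2 + 3×2 + 2×0 + 3×0 = 65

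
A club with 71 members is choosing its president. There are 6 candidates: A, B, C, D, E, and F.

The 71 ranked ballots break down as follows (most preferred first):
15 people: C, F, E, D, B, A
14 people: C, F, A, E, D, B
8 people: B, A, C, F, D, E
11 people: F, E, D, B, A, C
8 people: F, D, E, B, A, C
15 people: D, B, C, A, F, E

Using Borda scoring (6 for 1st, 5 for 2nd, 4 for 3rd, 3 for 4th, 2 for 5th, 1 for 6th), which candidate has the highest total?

A: 15×1 + 14×4 + 8×5 + 11×2 + 8×2 + 15×3 = 194
B: 15×2 + 14×1 + 8×6 + 11×3 + 8×3 + 15×5 = 224
C: 15×6 + 14×6 + 8×4 + 11×1 + 8×1 + 15×4 = 285
D: 15×3 + 14×2 + 8×2 + 11×4 + 8×5 + 15×6 = 263
E: 15×4 + 14×3 + 8×1 + 11×5 + 8×4 + 15×1 = 212
F: 15×5 + 14×5 + 8×3 + 11×6 + 8×6 + 15×2 = 313

F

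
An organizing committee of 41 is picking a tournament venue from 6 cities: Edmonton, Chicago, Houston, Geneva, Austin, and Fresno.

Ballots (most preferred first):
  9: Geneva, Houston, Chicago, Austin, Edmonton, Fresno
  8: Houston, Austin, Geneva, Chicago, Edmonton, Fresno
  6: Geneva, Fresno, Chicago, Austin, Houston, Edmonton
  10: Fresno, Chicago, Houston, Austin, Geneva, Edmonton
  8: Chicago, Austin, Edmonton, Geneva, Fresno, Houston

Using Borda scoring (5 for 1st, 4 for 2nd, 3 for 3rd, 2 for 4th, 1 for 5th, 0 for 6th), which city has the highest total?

Edmonton: 9×1 + 8×1 + 6×0 + 10×0 + 8×3 = 41
Chicago: 9×3 + 8×2 + 6×3 + 10×4 + 8×5 = 141
Houston: 9×4 + 8×5 + 6×1 + 10×3 + 8×0 = 112
Geneva: 9×5 + 8×3 + 6×5 + 10×1 + 8×2 = 125
Austin: 9×2 + 8×4 + 6×2 + 10×2 + 8×4 = 114
Fresno: 9×0 + 8×0 + 6×4 + 10×5 + 8×1 = 82

Chicago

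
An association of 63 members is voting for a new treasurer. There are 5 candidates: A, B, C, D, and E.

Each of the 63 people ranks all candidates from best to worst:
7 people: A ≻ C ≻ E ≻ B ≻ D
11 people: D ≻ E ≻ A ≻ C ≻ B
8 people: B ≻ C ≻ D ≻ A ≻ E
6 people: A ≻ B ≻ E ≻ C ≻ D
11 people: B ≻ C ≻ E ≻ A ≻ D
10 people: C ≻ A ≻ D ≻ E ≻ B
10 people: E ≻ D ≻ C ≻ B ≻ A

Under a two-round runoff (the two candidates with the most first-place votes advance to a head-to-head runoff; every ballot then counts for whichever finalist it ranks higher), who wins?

A

Round 1 first-place votes: A 13, B 19, C 10, D 11, E 10. B and A advance.
Runoff: B is ranked above A on 29 ballots, A above B on 34.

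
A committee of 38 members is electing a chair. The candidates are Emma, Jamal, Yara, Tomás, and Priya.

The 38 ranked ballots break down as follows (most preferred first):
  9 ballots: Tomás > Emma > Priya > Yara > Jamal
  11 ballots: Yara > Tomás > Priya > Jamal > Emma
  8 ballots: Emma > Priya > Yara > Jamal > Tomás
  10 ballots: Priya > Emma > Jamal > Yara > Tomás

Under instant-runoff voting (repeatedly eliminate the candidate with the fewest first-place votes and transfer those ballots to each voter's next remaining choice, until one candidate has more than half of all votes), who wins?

Priya

Round 1: Emma 8, Jamal 0, Yara 11, Tomás 9, Priya 10. Jamal eliminated.
Round 2: Emma 8, Yara 11, Tomás 9, Priya 10. Emma eliminated.
Round 3: Yara 11, Tomás 9, Priya 18. Tomás eliminated.
Round 4: Yara 11, Priya 27. Priya has a majority (≥20).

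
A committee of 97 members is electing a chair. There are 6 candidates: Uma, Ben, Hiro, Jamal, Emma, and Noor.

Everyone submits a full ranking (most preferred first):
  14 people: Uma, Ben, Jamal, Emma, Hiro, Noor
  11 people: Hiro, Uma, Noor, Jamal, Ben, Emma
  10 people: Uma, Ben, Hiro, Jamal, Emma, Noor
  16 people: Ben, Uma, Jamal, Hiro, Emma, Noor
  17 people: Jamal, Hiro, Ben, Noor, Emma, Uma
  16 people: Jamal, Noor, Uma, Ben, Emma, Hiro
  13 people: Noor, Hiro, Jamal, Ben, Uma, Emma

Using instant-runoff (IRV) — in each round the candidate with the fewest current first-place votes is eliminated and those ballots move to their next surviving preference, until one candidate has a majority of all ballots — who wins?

Uma

Round 1: Uma 24, Ben 16, Hiro 11, Jamal 33, Emma 0, Noor 13. Emma eliminated.
Round 2: Uma 24, Ben 16, Hiro 11, Jamal 33, Noor 13. Hiro eliminated.
Round 3: Uma 35, Ben 16, Jamal 33, Noor 13. Noor eliminated.
Round 4: Uma 35, Ben 16, Jamal 46. Ben eliminated.
Round 5: Uma 51, Jamal 46. Uma has a majority (≥49).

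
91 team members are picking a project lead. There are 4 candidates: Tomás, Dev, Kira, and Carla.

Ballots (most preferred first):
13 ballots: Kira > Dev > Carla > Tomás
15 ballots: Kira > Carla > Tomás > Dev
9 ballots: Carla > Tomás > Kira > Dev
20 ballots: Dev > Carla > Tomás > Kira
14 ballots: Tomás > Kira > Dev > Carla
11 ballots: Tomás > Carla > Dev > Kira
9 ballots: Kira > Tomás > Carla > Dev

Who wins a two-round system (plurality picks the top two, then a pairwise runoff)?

Tomás

Round 1 first-place votes: Tomás 25, Dev 20, Kira 37, Carla 9. Kira and Tomás advance.
Runoff: Kira is ranked above Tomás on 37 ballots, Tomás above Kira on 54.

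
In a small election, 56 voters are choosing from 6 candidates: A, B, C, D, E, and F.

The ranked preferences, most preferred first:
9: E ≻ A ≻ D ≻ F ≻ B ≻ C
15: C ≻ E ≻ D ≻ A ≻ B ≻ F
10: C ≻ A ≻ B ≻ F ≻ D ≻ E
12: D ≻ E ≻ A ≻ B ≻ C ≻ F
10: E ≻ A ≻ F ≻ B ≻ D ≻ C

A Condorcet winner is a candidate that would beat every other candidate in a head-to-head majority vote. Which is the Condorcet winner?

E

E vs A: 46–10
E vs B: 46–10
E vs C: 31–25
E vs D: 34–22
E vs F: 46–10
E beats every other candidate.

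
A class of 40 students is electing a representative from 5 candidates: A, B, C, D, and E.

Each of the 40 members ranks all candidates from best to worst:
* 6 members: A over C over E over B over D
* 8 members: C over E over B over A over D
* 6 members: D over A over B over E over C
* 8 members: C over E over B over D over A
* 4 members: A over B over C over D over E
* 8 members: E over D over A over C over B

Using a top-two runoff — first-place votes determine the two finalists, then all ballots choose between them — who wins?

A

Round 1 first-place votes: A 10, B 0, C 16, D 6, E 8. C and A advance.
Runoff: C is ranked above A on 16 ballots, A above C on 24.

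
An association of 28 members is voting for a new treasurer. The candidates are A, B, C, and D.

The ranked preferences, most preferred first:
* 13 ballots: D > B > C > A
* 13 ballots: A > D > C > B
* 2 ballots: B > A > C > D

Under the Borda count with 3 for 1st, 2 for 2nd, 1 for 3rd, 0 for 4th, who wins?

D

A: 13×0 + 13×3 + 2×2 = 43
B: 13×2 + 13×0 + 2×3 = 32
C: 13×1 + 13×1 + 2×1 = 28
D: 13×3 + 13×2 + 2×0 = 65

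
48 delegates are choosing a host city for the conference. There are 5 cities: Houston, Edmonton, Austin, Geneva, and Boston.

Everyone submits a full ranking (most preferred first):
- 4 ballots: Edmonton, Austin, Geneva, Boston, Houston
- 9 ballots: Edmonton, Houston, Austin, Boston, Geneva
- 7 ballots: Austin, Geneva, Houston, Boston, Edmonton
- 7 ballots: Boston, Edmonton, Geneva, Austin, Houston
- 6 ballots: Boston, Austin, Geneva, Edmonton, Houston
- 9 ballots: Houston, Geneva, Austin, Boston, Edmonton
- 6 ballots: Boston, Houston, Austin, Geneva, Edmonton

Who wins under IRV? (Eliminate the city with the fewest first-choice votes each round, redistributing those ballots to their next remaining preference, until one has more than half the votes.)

Houston

Round 1: Houston 9, Edmonton 13, Austin 7, Geneva 0, Boston 19. Geneva eliminated.
Round 2: Houston 9, Edmonton 13, Austin 7, Boston 19. Austin eliminated.
Round 3: Houston 16, Edmonton 13, Boston 19. Edmonton eliminated.
Round 4: Houston 25, Boston 23. Houston has a majority (≥25).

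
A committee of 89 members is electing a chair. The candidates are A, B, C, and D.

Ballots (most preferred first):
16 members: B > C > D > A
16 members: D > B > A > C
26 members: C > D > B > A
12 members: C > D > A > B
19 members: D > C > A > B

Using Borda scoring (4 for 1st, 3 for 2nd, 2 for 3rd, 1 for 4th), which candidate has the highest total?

A: 16×1 + 16×2 + 26×1 + 12×2 + 19×2 = 136
B: 16×4 + 16×3 + 26×2 + 12×1 + 19×1 = 195
C: 16×3 + 16×1 + 26×4 + 12×4 + 19×3 = 273
D: 16×2 + 16×4 + 26×3 + 12×3 + 19×4 = 286

D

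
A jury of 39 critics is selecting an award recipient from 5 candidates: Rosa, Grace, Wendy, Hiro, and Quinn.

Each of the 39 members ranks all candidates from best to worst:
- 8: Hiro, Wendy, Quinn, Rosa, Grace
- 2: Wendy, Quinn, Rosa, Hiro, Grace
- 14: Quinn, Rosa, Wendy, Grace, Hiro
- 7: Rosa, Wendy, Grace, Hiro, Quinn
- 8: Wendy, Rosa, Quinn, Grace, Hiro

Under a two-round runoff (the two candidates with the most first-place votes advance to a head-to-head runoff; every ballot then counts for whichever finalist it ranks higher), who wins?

Wendy

Round 1 first-place votes: Rosa 7, Grace 0, Wendy 10, Hiro 8, Quinn 14. Quinn and Wendy advance.
Runoff: Quinn is ranked above Wendy on 14 ballots, Wendy above Quinn on 25.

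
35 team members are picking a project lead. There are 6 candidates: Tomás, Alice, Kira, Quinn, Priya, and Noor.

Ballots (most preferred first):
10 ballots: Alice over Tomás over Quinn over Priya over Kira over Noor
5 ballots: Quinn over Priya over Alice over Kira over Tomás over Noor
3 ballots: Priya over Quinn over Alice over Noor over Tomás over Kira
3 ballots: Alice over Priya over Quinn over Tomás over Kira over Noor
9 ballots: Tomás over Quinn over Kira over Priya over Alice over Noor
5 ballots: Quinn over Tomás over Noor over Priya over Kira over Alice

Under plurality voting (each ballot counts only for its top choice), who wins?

First-place votes: Tomás 9, Alice 13, Kira 0, Quinn 10, Priya 3, Noor 0.

Alice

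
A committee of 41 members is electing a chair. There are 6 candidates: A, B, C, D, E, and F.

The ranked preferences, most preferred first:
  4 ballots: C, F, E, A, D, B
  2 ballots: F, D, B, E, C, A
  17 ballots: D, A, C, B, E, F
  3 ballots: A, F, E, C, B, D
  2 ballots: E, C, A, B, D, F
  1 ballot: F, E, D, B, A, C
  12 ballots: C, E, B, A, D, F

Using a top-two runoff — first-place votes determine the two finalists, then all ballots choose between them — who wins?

Round 1 first-place votes: A 3, B 0, C 16, D 17, E 2, F 3. D and C advance.
Runoff: D is ranked above C on 20 ballots, C above D on 21.

C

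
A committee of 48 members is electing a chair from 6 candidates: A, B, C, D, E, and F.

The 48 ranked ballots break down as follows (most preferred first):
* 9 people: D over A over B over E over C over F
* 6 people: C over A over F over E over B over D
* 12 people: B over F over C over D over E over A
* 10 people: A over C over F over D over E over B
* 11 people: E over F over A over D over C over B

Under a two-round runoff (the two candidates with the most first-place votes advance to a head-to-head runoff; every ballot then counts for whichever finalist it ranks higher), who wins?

E

Round 1 first-place votes: A 10, B 12, C 6, D 9, E 11, F 0. B and E advance.
Runoff: B is ranked above E on 21 ballots, E above B on 27.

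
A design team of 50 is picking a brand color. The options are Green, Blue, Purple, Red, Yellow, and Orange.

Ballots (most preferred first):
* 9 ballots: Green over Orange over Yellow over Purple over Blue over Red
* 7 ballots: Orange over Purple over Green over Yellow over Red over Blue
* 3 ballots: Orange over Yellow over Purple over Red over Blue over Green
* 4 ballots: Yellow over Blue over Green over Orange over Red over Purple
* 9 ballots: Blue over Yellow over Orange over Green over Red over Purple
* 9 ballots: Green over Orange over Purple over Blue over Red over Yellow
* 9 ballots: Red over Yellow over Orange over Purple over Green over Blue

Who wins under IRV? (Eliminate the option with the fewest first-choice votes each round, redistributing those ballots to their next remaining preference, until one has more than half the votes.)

Round 1: Green 18, Blue 9, Purple 0, Red 9, Yellow 4, Orange 10. Purple eliminated.
Round 2: Green 18, Blue 9, Red 9, Yellow 4, Orange 10. Yellow eliminated.
Round 3: Green 18, Blue 13, Red 9, Orange 10. Red eliminated.
Round 4: Green 18, Blue 13, Orange 19. Blue eliminated.
Round 5: Green 22, Orange 28. Orange has a majority (≥26).

Orange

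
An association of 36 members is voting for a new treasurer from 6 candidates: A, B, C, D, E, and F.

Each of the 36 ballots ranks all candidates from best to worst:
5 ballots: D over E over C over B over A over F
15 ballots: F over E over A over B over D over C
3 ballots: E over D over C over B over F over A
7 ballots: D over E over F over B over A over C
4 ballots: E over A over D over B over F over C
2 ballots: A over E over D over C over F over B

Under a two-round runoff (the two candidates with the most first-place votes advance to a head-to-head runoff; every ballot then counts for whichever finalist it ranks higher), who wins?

D

Round 1 first-place votes: A 2, B 0, C 0, D 12, E 7, F 15. F and D advance.
Runoff: F is ranked above D on 15 ballots, D above F on 21.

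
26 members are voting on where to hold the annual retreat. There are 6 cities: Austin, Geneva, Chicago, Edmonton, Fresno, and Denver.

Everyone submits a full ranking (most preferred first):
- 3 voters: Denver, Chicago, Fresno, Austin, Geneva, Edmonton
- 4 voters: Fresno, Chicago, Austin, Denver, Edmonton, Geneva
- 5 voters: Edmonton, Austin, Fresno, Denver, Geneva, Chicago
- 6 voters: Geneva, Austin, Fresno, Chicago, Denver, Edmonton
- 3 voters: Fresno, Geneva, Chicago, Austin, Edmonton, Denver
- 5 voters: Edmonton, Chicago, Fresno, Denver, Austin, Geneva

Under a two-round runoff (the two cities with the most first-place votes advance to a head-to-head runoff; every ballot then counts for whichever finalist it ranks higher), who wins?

Fresno

Round 1 first-place votes: Austin 0, Geneva 6, Chicago 0, Edmonton 10, Fresno 7, Denver 3. Edmonton and Fresno advance.
Runoff: Edmonton is ranked above Fresno on 10 ballots, Fresno above Edmonton on 16.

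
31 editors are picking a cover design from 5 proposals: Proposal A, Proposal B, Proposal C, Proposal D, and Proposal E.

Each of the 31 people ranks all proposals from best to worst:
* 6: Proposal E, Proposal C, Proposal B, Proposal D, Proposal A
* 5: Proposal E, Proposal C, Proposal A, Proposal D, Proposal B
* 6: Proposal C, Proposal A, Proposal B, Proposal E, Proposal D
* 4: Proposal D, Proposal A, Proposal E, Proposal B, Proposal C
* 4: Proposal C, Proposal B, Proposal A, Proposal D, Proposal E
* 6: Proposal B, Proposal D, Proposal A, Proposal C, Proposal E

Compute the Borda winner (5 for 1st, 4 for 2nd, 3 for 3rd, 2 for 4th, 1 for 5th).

Proposal C

Proposal A: 6×1 + 5×3 + 6×4 + 4×4 + 4×3 + 6×3 = 91
Proposal B: 6×3 + 5×1 + 6×3 + 4×2 + 4×4 + 6×5 = 95
Proposal C: 6×4 + 5×4 + 6×5 + 4×1 + 4×5 + 6×2 = 110
Proposal D: 6×2 + 5×2 + 6×1 + 4×5 + 4×2 + 6×4 = 80
Proposal E: 6×5 + 5×5 + 6×2 + 4×3 + 4×1 + 6×1 = 89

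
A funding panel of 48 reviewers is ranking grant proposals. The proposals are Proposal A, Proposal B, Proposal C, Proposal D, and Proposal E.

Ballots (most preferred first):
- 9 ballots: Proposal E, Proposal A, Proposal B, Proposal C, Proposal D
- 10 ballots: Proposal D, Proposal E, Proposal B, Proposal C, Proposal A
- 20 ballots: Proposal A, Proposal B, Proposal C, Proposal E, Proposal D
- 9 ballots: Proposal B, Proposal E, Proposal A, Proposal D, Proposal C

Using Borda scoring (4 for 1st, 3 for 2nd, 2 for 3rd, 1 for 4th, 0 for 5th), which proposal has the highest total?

Proposal A: 9×3 + 10×0 + 20×4 + 9×2 = 125
Proposal B: 9×2 + 10×2 + 20×3 + 9×4 = 134
Proposal C: 9×1 + 10×1 + 20×2 + 9×0 = 59
Proposal D: 9×0 + 10×4 + 20×0 + 9×1 = 49
Proposal E: 9×4 + 10×3 + 20×1 + 9×3 = 113

Proposal B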